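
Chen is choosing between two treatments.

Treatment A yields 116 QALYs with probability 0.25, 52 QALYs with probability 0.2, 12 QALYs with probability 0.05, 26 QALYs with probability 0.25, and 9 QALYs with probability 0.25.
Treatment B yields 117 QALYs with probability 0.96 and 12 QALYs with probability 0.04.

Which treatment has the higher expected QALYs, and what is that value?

Treatment A = 0.25 × 116 + 0.2 × 52 + 0.05 × 12 + 0.25 × 26 + 0.25 × 9 = 29 + 10.4 + 0.6 + 6.5 + 2.25 = 48.75
Treatment B = 0.96 × 117 + 0.04 × 12 = 112.32 + 0.48 = 112.8

Treatment B (112.8 QALYs)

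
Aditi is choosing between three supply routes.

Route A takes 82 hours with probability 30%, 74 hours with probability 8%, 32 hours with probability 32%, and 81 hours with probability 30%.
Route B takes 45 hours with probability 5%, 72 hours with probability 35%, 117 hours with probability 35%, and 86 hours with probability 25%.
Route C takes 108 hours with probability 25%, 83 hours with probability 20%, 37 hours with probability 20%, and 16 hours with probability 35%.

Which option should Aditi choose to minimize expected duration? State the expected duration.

Route C (56.6 hours)

Route A = 0.3 × 82 + 0.08 × 74 + 0.32 × 32 + 0.3 × 81 = 24.6 + 5.92 + 10.24 + 24.3 = 65.06
Route B = 0.05 × 45 + 0.35 × 72 + 0.35 × 117 + 0.25 × 86 = 2.25 + 25.2 + 40.95 + 21.5 = 89.9
Route C = 0.25 × 108 + 0.2 × 83 + 0.2 × 37 + 0.35 × 16 = 27 + 16.6 + 7.4 + 5.6 = 56.6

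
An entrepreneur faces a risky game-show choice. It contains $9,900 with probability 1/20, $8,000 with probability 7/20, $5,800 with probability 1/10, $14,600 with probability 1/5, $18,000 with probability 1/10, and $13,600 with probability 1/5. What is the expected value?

EV = 1/20 × 9900 + 7/20 × 8000 + 1/10 × 5800 + 1/5 × 14600 + 1/10 × 18000 + 1/5 × 13600 = 495 + 2800 + 580 + 2920 + 1800 + 2720 = 11315

$11,315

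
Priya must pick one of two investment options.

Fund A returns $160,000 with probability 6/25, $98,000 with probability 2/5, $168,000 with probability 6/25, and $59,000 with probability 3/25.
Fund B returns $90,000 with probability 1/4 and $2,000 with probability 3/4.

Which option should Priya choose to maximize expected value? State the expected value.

Fund A ($125,000)

Fund A = 6/25 × 160000 + 2/5 × 98000 + 6/25 × 168000 + 3/25 × 59000 = 38400 + 39200 + 40320 + 7080 = 125000
Fund B = 1/4 × 90000 + 3/4 × 2000 = 22500 + 1500 = 24000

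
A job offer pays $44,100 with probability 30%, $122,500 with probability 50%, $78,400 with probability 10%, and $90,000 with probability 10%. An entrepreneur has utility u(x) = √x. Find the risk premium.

$3,704

E[u] = 0.3·√44100 + 0.5·√122500 + 0.1·√78400 + 0.1·√90000 = 0.3·210 + 0.5·350 + 0.1·280 + 0.1·300 = 296
CE = (296)² = 87616
Risk premium = EV − CE = 91320 − 87616 = 3704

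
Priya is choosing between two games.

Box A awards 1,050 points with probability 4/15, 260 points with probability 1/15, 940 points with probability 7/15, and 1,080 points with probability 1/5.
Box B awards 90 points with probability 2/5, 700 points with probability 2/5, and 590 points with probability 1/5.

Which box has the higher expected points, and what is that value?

Box A (952 points)

Box A = 4/15 × 1050 + 1/15 × 260 + 7/15 × 940 + 1/5 × 1080 = 280 + 17.3333 + 438.6667 + 216 = 952
Box B = 2/5 × 90 + 2/5 × 700 + 1/5 × 590 = 36 + 280 + 118 = 434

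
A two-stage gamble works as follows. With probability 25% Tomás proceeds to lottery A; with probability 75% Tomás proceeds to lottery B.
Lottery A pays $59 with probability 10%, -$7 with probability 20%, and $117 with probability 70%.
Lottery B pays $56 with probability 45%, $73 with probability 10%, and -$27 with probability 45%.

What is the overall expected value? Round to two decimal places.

$36.86

EV(A) = 0.1 × 59 + 0.2 × (-7) + 0.7 × 117 = 5.9 − 1.4 + 81.9 = 86.4
EV(B) = 0.45 × 56 + 0.1 × 73 + 0.45 × (-27) = 25.2 + 7.3 − 12.15 = 20.35
Overall = 0.25 × 86.4 + 0.75 × 20.35 = 21.6 + 15.2625 = 36.8625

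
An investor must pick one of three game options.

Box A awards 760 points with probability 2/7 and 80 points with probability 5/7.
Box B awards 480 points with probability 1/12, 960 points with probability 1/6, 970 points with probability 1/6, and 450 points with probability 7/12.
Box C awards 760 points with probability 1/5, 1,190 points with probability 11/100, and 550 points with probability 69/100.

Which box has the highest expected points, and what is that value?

Box C (662.4 points)

Box A = 2/7 × 760 + 5/7 × 80 = 217.1429 + 57.1429 = 274.2857
Box B = 1/12 × 480 + 1/6 × 960 + 1/6 × 970 + 7/12 × 450 = 40 + 160 + 161.6667 + 262.5 = 624.1667
Box C = 1/5 × 760 + 11/100 × 1190 + 69/100 × 550 = 152 + 130.9 + 379.5 = 662.4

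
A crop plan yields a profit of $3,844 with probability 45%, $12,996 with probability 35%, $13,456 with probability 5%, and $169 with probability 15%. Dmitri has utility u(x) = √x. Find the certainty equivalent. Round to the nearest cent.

$5,707.80

E[u] = 0.45·√3844 + 0.35·√12996 + 0.05·√13456 + 0.15·√169 = 0.45·62 + 0.35·114 + 0.05·116 + 0.15·13 = 75.55
CE = (75.55)² = 5707.8025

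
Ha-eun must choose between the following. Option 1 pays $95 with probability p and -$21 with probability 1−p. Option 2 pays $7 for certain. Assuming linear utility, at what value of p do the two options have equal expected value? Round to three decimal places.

p = 0.241

p·95 + (1−p)·(-21) = 7
116p − 21 = 7
p = (7 + 21) / 116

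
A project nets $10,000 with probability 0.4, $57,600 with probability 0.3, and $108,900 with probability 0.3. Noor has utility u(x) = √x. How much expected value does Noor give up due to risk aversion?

$9,429

E[u] = 0.4·√10000 + 0.3·√57600 + 0.3·√108900 = 0.4·100 + 0.3·240 + 0.3·330 = 211
CE = (211)² = 44521
Risk premium = EV − CE = 53950 − 44521 = 9429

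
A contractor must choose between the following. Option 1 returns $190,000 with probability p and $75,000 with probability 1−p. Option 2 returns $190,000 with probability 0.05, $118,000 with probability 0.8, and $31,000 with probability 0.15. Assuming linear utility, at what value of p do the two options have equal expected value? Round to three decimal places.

p = 0.292

EV(Option 2) = 0.05 × 190000 + 0.8 × 118000 + 0.15 × 31000 = 9500 + 94400 + 4650 = 108550
p·190000 + (1−p)·75000 = 108550
115000p + 75000 = 108550
p = (108550 − 75000) / 115000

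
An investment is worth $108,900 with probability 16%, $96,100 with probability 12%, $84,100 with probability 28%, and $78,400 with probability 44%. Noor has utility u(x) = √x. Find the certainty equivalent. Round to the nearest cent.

$86,671.36

E[u] = 0.16·√108900 + 0.12·√96100 + 0.28·√84100 + 0.44·√78400 = 0.16·330 + 0.12·310 + 0.28·290 + 0.44·280 = 294.4
CE = (294.4)² = 86671.36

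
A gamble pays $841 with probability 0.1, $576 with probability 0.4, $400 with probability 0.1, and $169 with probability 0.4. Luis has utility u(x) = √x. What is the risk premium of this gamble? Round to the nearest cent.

E[u] = 0.1·√841 + 0.4·√576 + 0.1·√400 + 0.4·√169 = 0.1·29 + 0.4·24 + 0.1·20 + 0.4·13 = 19.7
CE = (19.7)² = 388.09
Risk premium = EV − CE = 422.1 − 388.09 = 34.01

$34.01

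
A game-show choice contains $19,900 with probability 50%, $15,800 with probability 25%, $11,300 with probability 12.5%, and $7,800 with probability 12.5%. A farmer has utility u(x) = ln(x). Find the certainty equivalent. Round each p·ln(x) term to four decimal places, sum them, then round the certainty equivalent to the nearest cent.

E[u] = 0.5·ln(19900) + 0.25·ln(15800) + 0.125·ln(11300) + 0.125·ln(7800) = 4.9492 + 2.4169 + 1.1666 + 1.1202 = 9.6529
CE = e^9.6529 ≈ 15566.87

$15,566.87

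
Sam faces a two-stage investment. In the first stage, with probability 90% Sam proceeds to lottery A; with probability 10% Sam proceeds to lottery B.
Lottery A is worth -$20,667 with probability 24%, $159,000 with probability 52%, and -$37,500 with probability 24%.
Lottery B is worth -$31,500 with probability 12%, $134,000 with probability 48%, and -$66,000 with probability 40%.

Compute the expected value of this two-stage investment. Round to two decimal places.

EV(A) = 0.24 × (-20667) + 0.52 × 159000 + 0.24 × (-37500) = -4960.08 + 82680 − 9000 = 68719.92
EV(B) = 0.12 × (-31500) + 0.48 × 134000 + 0.4 × (-66000) = -3780 + 64320 − 26400 = 34140
Overall = 0.9 × 68719.92 + 0.1 × 34140 = 61847.928 + 3414 = 65261.928

$65,261.93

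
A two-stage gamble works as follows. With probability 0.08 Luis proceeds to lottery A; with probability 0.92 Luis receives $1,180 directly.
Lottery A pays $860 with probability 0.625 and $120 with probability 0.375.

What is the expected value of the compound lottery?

EV(A) = 0.625 × 860 + 0.375 × 120 = 537.5 + 45 = 582.5
Branch B: 1180 (certain)
Overall = 0.08 × 582.5 + 0.92 × 1180 = 46.6 + 1085.6 = 1132.2

$1,132.20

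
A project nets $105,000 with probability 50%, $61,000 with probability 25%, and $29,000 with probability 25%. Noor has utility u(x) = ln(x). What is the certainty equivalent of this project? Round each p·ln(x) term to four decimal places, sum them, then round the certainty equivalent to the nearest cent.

$66,462.95

E[u] = 0.5·ln(105000) + 0.25·ln(61000) + 0.25·ln(29000) = 5.7809 + 2.7547 + 2.5688 = 11.1044
CE = e^11.1044 ≈ 66462.95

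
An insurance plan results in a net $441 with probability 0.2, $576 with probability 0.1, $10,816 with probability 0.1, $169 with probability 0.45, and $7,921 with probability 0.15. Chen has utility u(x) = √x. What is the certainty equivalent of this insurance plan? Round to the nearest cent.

$1,310.44

E[u] = 0.2·√441 + 0.1·√576 + 0.1·√10816 + 0.45·√169 + 0.15·√7921 = 0.2·21 + 0.1·24 + 0.1·104 + 0.45·13 + 0.15·89 = 36.2
CE = (36.2)² = 1310.44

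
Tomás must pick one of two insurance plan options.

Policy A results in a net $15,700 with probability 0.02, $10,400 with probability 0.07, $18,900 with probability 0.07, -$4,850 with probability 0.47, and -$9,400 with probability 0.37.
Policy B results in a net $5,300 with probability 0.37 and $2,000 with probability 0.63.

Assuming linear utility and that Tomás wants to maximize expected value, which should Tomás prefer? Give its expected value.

Policy B ($3,221)

Policy A = 0.02 × 15700 + 0.07 × 10400 + 0.07 × 18900 + 0.47 × (-4850) + 0.37 × (-9400) = 314 + 728 + 1323 − 2279.5 − 3478 = -3392.5
Policy B = 0.37 × 5300 + 0.63 × 2000 = 1961 + 1260 = 3221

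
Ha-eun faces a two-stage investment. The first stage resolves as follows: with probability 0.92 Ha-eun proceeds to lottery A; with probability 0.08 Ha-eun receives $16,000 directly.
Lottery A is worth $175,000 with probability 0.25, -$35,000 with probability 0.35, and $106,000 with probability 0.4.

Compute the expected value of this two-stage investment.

$69,268

EV(A) = 0.25 × 175000 + 0.35 × (-35000) + 0.4 × 106000 = 43750 − 12250 + 42400 = 73900
Branch B: 16000 (certain)
Overall = 0.92 × 73900 + 0.08 × 16000 = 67988 + 1280 = 69268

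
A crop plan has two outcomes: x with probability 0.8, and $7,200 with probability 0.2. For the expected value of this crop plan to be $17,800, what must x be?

0.8·x + 0.2·7200 = 17800
0.8·x = 17800 − 1440 = 16360
x = 16360 / 0.8 = 20450

x = $20,450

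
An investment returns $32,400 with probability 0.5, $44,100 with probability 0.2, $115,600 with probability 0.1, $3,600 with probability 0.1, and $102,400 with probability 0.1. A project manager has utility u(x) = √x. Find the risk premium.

E[u] = 0.5·√32400 + 0.2·√44100 + 0.1·√115600 + 0.1·√3600 + 0.1·√102400 = 0.5·180 + 0.2·210 + 0.1·340 + 0.1·60 + 0.1·320 = 204
CE = (204)² = 41616
Risk premium = EV − CE = 47180 − 41616 = 5564

$5,564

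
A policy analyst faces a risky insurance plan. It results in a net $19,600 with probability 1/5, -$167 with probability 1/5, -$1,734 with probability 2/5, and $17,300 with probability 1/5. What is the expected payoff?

$6,653

EV = 1/5 × 19600 + 1/5 × (-167) + 2/5 × (-1734) + 1/5 × 17300 = 3920 − 33.4 − 693.6 + 3460 = 6653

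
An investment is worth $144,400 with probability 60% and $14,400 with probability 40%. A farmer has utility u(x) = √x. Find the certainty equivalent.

$76,176

E[u] = 0.6·√144400 + 0.4·√14400 = 0.6·380 + 0.4·120 = 276
CE = (276)² = 76176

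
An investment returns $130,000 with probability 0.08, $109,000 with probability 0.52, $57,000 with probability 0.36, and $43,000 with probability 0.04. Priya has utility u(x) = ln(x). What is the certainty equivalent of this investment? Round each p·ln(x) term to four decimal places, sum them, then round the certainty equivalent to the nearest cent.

$84,339.03

E[u] = 0.08·ln(130000) + 0.52·ln(109000) + 0.36·ln(57000) + 0.04·ln(43000) = 0.9420 + 6.0315 + 3.9423 + 0.4268 = 11.3426
CE = e^11.3426 ≈ 84339.03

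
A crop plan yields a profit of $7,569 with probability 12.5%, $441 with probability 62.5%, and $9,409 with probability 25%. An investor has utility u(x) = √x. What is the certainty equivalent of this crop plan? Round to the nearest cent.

$2,328.06

E[u] = 0.125·√7569 + 0.625·√441 + 0.25·√9409 = 0.125·87 + 0.625·21 + 0.25·97 = 48.25
CE = (48.25)² = 2328.0625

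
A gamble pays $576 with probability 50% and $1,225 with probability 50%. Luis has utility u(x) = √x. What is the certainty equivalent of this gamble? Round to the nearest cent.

$870.25

E[u] = 0.5·√576 + 0.5·√1225 = 0.5·24 + 0.5·35 = 29.5
CE = (29.5)² = 870.25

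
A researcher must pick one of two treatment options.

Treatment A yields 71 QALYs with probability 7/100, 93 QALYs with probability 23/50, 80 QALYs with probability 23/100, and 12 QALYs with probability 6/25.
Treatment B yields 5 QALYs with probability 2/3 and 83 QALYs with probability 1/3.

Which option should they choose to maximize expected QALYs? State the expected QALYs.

Treatment A (69.03 QALYs)

Treatment A = 7/100 × 71 + 23/50 × 93 + 23/100 × 80 + 6/25 × 12 = 4.97 + 42.78 + 18.4 + 2.88 = 69.03
Treatment B = 2/3 × 5 + 1/3 × 83 = 3.3333 + 27.6667 = 31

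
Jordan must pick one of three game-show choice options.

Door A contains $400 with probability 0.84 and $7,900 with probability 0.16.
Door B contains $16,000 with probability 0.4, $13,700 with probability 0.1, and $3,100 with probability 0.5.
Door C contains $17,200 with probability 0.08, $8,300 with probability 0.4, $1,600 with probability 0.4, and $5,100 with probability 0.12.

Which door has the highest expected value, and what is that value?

Door B ($9,320)

Door A = 0.84 × 400 + 0.16 × 7900 = 336 + 1264 = 1600
Door B = 0.4 × 16000 + 0.1 × 13700 + 0.5 × 3100 = 6400 + 1370 + 1550 = 9320
Door C = 0.08 × 17200 + 0.4 × 8300 + 0.4 × 1600 + 0.12 × 5100 = 1376 + 3320 + 640 + 612 = 5948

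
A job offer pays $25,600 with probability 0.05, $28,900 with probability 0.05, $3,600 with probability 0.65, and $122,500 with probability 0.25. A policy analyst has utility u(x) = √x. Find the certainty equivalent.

$20,449

E[u] = 0.05·√25600 + 0.05·√28900 + 0.65·√3600 + 0.25·√122500 = 0.05·160 + 0.05·170 + 0.65·60 + 0.25·350 = 143
CE = (143)² = 20449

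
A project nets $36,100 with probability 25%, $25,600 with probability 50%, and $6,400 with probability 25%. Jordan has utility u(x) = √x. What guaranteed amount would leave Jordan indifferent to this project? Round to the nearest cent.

$21,756.25

E[u] = 0.25·√36100 + 0.5·√25600 + 0.25·√6400 = 0.25·190 + 0.5·160 + 0.25·80 = 147.5
CE = (147.5)² = 21756.25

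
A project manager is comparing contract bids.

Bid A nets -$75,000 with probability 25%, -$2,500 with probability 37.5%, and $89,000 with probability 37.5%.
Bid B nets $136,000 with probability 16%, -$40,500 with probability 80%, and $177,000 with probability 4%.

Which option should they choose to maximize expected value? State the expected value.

Bid A ($13,687.50)

Bid A = 0.25 × (-75000) + 0.375 × (-2500) + 0.375 × 89000 = -18750 − 937.5 + 33375 = 13687.5
Bid B = 0.16 × 136000 + 0.8 × (-40500) + 0.04 × 177000 = 21760 − 32400 + 7080 = -3560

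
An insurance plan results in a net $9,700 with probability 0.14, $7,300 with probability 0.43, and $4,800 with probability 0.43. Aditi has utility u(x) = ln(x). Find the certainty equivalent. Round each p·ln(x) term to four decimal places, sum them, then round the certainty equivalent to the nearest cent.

$6,342.95

E[u] = 0.14·ln(9700) + 0.43·ln(7300) + 0.43·ln(4800) = 1.2852 + 3.8251 + 3.6448 = 8.7551
CE = e^8.7551 ≈ 6342.95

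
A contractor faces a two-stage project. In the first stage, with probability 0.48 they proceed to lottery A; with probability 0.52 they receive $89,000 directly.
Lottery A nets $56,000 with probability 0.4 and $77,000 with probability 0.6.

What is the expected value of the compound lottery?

EV(A) = 0.4 × 56000 + 0.6 × 77000 = 22400 + 46200 = 68600
Branch B: 89000 (certain)
Overall = 0.48 × 68600 + 0.52 × 89000 = 32928 + 46280 = 79208

$79,208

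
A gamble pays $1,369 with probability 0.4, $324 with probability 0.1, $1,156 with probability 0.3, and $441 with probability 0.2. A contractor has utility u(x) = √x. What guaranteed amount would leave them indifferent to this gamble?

$961

E[u] = 0.4·√1369 + 0.1·√324 + 0.3·√1156 + 0.2·√441 = 0.4·37 + 0.1·18 + 0.3·34 + 0.2·21 = 31
CE = (31)² = 961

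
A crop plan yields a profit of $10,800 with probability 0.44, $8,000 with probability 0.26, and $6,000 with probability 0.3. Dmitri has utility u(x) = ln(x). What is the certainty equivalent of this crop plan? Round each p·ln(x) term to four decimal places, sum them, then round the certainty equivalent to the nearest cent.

$8,374.95

E[u] = 0.44·ln(10800) + 0.26·ln(8000) + 0.3·ln(6000) = 4.0864 + 2.3367 + 2.6099 = 9.0330
CE = e^9.0330 ≈ 8374.95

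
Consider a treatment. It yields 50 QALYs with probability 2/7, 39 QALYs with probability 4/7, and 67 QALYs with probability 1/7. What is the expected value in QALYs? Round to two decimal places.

EV = 2/7 × 50 + 4/7 × 39 + 1/7 × 67 = 14.2857 + 22.2857 + 9.5714 = 46.1429

46.14 QALYs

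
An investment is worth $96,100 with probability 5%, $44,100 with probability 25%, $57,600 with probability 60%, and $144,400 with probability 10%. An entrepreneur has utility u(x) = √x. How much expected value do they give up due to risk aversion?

$2,330

E[u] = 0.05·√96100 + 0.25·√44100 + 0.6·√57600 + 0.1·√144400 = 0.05·310 + 0.25·210 + 0.6·240 + 0.1·380 = 250
CE = (250)² = 62500
Risk premium = EV − CE = 64830 − 62500 = 2330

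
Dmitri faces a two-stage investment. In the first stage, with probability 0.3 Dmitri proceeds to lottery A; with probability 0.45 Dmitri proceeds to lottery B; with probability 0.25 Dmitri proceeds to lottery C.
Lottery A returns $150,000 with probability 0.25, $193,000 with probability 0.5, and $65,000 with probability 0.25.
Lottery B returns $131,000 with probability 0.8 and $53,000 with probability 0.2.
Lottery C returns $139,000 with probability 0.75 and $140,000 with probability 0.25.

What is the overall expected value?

EV(A) = 0.25 × 150000 + 0.5 × 193000 + 0.25 × 65000 = 37500 + 96500 + 16250 = 150250
EV(B) = 0.8 × 131000 + 0.2 × 53000 = 104800 + 10600 = 115400
EV(C) = 0.75 × 139000 + 0.25 × 140000 = 104250 + 35000 = 139250
Overall = 0.3 × 150250 + 0.45 × 115400 + 0.25 × 139250 = 45075 + 51930 + 34812.5 = 131817.5

$131,817.50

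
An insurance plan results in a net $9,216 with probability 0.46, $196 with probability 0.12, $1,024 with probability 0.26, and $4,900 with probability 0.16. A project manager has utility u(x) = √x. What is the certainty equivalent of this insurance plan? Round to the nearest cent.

$4,271.93

E[u] = 0.46·√9216 + 0.12·√196 + 0.26·√1024 + 0.16·√4900 = 0.46·96 + 0.12·14 + 0.26·32 + 0.16·70 = 65.36
CE = (65.36)² = 4271.9296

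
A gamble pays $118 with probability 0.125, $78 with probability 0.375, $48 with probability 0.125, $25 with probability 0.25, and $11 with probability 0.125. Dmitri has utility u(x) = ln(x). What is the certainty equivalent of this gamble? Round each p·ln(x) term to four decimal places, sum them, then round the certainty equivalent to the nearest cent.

E[u] = 0.125·ln(118) + 0.375·ln(78) + 0.125·ln(48) + 0.25·ln(25) + 0.125·ln(11) = 0.5963 + 1.6338 + 0.4839 + 0.8047 + 0.2997 = 3.8184
CE = e^3.8184 ≈ 45.53

$45.53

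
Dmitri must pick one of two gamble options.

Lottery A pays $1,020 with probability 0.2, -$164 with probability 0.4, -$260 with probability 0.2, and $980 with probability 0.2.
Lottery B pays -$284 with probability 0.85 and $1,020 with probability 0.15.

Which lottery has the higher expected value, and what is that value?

Lottery A ($282.40)

Lottery A = 0.2 × 1020 + 0.4 × (-164) + 0.2 × (-260) + 0.2 × 980 = 204 − 65.6 − 52 + 196 = 282.4
Lottery B = 0.85 × (-284) + 0.15 × 1020 = -241.4 + 153 = -88.4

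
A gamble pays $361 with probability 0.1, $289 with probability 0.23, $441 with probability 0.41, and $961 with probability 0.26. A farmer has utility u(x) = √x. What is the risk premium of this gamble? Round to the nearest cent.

$27.89

E[u] = 0.1·√361 + 0.23·√289 + 0.41·√441 + 0.26·√961 = 0.1·19 + 0.23·17 + 0.41·21 + 0.26·31 = 22.48
CE = (22.48)² = 505.3504
Risk premium = EV − CE = 533.24 − 505.3504 = 27.8896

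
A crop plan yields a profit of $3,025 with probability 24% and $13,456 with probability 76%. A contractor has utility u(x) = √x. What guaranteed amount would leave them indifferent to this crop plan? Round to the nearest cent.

E[u] = 0.24·√3025 + 0.76·√13456 = 0.24·55 + 0.76·116 = 101.36
CE = (101.36)² = 10273.8496

$10,273.85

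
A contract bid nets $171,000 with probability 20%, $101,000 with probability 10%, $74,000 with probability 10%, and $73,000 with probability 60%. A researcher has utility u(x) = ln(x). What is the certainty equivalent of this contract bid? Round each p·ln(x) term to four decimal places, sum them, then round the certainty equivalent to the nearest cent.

$89,527.40

E[u] = 0.2·ln(171000) + 0.1·ln(101000) + 0.1·ln(74000) + 0.6·ln(73000) = 2.4099 + 1.1523 + 1.1212 + 6.7189 = 11.4023
CE = e^11.4023 ≈ 89527.40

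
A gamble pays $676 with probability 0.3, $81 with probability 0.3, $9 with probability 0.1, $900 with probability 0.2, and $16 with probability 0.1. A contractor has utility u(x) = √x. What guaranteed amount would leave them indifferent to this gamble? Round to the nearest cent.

$295.84

E[u] = 0.3·√676 + 0.3·√81 + 0.1·√9 + 0.2·√900 + 0.1·√16 = 0.3·26 + 0.3·9 + 0.1·3 + 0.2·30 + 0.1·4 = 17.2
CE = (17.2)² = 295.84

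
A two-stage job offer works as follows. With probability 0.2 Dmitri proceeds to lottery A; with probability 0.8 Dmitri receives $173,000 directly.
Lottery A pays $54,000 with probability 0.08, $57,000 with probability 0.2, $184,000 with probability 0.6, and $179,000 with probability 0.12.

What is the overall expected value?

EV(A) = 0.08 × 54000 + 0.2 × 57000 + 0.6 × 184000 + 0.12 × 179000 = 4320 + 11400 + 110400 + 21480 = 147600
Branch B: 173000 (certain)
Overall = 0.2 × 147600 + 0.8 × 173000 = 29520 + 138400 = 167920

$167,920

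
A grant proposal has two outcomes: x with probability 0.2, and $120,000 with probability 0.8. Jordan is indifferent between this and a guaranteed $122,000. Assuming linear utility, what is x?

x = $130,000

0.2·x + 0.8·120000 = 122000
0.2·x = 122000 − 96000 = 26000
x = 26000 / 0.2 = 130000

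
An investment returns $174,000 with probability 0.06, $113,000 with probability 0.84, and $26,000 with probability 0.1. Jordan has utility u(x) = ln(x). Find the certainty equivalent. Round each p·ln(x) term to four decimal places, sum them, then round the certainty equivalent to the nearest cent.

E[u] = 0.06·ln(174000) + 0.84·ln(113000) + 0.1·ln(26000) = 0.7240 + 9.7735 + 1.0166 = 11.5141
CE = e^11.5141 ≈ 100117.52

$100,117.52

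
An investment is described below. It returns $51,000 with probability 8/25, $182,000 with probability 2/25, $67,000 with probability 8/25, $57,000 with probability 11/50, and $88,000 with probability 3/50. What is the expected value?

EV = 8/25 × 51000 + 2/25 × 182000 + 8/25 × 67000 + 11/50 × 57000 + 3/50 × 88000 = 16320 + 14560 + 21440 + 12540 + 5280 = 70140

$70,140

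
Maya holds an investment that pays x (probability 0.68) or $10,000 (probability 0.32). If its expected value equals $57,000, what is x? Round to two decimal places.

0.68·x + 0.32·10000 = 57000
0.68·x = 57000 − 3200 = 53800
x = 53800 / 0.68 = 79117.6471

x = $79,117.65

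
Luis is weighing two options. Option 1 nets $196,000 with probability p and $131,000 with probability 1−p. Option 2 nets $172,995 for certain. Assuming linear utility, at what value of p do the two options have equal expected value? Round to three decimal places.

p = 0.646

p·196000 + (1−p)·131000 = 172995
65000p + 131000 = 172995
p = (172995 − 131000) / 65000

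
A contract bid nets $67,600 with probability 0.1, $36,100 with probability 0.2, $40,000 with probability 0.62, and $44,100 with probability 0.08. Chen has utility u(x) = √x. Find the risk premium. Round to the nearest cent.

$364.96

E[u] = 0.1·√67600 + 0.2·√36100 + 0.62·√40000 + 0.08·√44100 = 0.1·260 + 0.2·190 + 0.62·200 + 0.08·210 = 204.8
CE = (204.8)² = 41943.04
Risk premium = EV − CE = 42308 − 41943.04 = 364.96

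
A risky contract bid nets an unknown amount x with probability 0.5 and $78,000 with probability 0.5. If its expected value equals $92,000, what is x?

x = $106,000

0.5·x + 0.5·78000 = 92000
0.5·x = 92000 − 39000 = 53000
x = 53000 / 0.5 = 106000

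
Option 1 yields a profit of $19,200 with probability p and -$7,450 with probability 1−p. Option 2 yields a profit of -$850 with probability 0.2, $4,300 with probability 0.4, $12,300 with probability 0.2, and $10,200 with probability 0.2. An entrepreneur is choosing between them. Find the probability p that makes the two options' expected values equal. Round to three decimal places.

EV(Option 2) = 0.2 × (-850) + 0.4 × 4300 + 0.2 × 12300 + 0.2 × 10200 = -170 + 1720 + 2460 + 2040 = 6050
p·19200 + (1−p)·(-7450) = 6050
26650p − 7450 = 6050
p = (6050 + 7450) / 26650

p = 0.507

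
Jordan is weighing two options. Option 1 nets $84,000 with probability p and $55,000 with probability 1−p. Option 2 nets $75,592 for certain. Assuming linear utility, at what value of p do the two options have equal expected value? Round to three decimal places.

p·84000 + (1−p)·55000 = 75592
29000p + 55000 = 75592
p = (75592 − 55000) / 29000

p = 0.710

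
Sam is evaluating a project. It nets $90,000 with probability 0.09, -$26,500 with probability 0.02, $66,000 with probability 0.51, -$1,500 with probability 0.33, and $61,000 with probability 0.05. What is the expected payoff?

EV = 0.09 × 90000 + 0.02 × (-26500) + 0.51 × 66000 + 0.33 × (-1500) + 0.05 × 61000 = 8100 − 530 + 33660 − 495 + 3050 = 43785

$43,785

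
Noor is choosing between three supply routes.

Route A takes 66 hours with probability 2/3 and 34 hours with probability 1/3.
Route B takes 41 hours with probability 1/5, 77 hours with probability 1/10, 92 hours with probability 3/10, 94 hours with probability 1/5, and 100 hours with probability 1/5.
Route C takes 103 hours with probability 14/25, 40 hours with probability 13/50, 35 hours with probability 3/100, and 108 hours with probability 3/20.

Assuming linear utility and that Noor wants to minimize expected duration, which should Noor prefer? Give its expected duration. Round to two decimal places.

Route A = 2/3 × 66 + 1/3 × 34 = 44 + 11.3333 = 55.3333
Route B = 1/5 × 41 + 1/10 × 77 + 3/10 × 92 + 1/5 × 94 + 1/5 × 100 = 8.2 + 7.7 + 27.6 + 18.8 + 20 = 82.3
Route C = 14/25 × 103 + 13/50 × 40 + 3/100 × 35 + 3/20 × 108 = 57.68 + 10.4 + 1.05 + 16.2 = 85.33

Route A (55.33 hours)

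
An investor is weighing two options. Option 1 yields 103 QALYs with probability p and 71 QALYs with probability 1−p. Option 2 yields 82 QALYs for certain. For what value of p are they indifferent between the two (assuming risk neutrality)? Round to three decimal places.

p = 0.344

p·103 + (1−p)·71 = 82
32p + 71 = 82
p = (82 − 71) / 32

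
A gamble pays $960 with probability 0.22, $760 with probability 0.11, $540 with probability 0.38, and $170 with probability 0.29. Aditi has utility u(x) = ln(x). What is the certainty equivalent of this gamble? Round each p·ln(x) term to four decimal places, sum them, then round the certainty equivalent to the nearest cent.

$455.14

E[u] = 0.22·ln(960) + 0.11·ln(760) + 0.38·ln(540) + 0.29·ln(170) = 1.5107 + 0.7297 + 2.3908 + 1.4894 = 6.1206
CE = e^6.1206 ≈ 455.14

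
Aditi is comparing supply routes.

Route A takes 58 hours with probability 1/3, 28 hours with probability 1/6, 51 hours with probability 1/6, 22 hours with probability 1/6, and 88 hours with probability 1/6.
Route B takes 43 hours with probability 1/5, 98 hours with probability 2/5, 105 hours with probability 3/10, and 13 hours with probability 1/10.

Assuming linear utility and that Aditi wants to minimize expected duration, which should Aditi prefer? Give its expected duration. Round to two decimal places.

Route A (50.83 hours)

Route A = 1/3 × 58 + 1/6 × 28 + 1/6 × 51 + 1/6 × 22 + 1/6 × 88 = 19.3333 + 4.6667 + 8.5 + 3.6667 + 14.6667 = 50.8333
Route B = 1/5 × 43 + 2/5 × 98 + 3/10 × 105 + 1/10 × 13 = 8.6 + 39.2 + 31.5 + 1.3 = 80.6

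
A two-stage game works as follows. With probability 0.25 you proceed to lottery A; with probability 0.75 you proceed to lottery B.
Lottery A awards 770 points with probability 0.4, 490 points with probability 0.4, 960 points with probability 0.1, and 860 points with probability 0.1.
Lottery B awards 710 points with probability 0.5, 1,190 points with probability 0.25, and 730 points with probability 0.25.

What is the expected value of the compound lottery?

EV(A) = 0.4 × 770 + 0.4 × 490 + 0.1 × 960 + 0.1 × 860 = 308 + 196 + 96 + 86 = 686
EV(B) = 0.5 × 710 + 0.25 × 1190 + 0.25 × 730 = 355 + 297.5 + 182.5 = 835
Overall = 0.25 × 686 + 0.75 × 835 = 171.5 + 626.25 = 797.75

797.75 points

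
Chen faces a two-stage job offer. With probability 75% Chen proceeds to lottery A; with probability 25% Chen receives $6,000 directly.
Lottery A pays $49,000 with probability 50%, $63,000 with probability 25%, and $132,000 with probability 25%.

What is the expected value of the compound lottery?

$56,437.50

EV(A) = 0.5 × 49000 + 0.25 × 63000 + 0.25 × 132000 = 24500 + 15750 + 33000 = 73250
Branch B: 6000 (certain)
Overall = 0.75 × 73250 + 0.25 × 6000 = 54937.5 + 1500 = 56437.5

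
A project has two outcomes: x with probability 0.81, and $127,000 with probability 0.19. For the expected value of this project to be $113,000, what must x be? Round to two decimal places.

x = $109,716.05

0.81·x + 0.19·127000 = 113000
0.81·x = 113000 − 24130 = 88870
x = 88870 / 0.81 = 109716.0494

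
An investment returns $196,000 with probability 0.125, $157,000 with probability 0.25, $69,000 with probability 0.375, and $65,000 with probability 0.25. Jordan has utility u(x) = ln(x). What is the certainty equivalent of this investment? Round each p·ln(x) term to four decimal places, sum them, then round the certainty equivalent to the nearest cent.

E[u] = 0.125·ln(196000) + 0.25·ln(157000) + 0.375·ln(69000) + 0.25·ln(65000) = 1.5232 + 2.9910 + 4.1782 + 2.7705 = 11.4629
CE = e^11.4629 ≈ 95120.52

$95,120.52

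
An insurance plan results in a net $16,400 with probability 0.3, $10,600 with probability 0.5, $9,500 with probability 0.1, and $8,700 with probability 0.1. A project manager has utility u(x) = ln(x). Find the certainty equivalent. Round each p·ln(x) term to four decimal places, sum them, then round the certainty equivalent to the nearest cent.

E[u] = 0.3·ln(16400) + 0.5·ln(10600) + 0.1·ln(9500) + 0.1·ln(8700) = 2.9115 + 4.6343 + 0.9159 + 0.9071 = 9.3688
CE = e^9.3688 ≈ 11717.05

$11,717.05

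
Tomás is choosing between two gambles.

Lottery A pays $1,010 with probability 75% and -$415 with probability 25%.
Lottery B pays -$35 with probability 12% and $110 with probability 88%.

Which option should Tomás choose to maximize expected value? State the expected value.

Lottery A ($653.75)

Lottery A = 0.75 × 1010 + 0.25 × (-415) = 757.5 − 103.75 = 653.75
Lottery B = 0.12 × (-35) + 0.88 × 110 = -4.2 + 96.8 = 92.6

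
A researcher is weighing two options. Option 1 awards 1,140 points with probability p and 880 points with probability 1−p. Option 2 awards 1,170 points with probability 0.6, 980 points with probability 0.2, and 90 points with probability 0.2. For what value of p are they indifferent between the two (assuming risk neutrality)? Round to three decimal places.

EV(Option 2) = 0.6 × 1170 + 0.2 × 980 + 0.2 × 90 = 702 + 196 + 18 = 916
p·1140 + (1−p)·880 = 916
260p + 880 = 916
p = (916 − 880) / 260

p = 0.138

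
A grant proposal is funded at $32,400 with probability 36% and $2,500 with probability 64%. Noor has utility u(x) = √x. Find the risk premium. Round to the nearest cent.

$3,893.76

E[u] = 0.36·√32400 + 0.64·√2500 = 0.36·180 + 0.64·50 = 96.8
CE = (96.8)² = 9370.24
Risk premium = EV − CE = 13264 − 9370.24 = 3893.76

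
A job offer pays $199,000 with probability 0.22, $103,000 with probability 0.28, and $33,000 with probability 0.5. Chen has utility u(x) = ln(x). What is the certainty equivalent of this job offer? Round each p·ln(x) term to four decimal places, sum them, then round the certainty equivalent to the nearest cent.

$67,386.50

E[u] = 0.22·ln(199000) + 0.28·ln(103000) + 0.5·ln(33000) = 2.6842 + 3.2319 + 5.2021 = 11.1182
CE = e^11.1182 ≈ 67386.50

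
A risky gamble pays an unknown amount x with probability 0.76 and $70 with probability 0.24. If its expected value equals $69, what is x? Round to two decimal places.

0.76·x + 0.24·70 = 69
0.76·x = 69 − 16.8 = 52.2
x = 52.2 / 0.76 = 68.6842

x = $68.68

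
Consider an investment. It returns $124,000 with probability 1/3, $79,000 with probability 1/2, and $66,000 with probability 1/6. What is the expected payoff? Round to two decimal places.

$91,833.33

EV = 1/3 × 124000 + 1/2 × 79000 + 1/6 × 66000 = 41333.3333 + 39500 + 11000 = 91833.3333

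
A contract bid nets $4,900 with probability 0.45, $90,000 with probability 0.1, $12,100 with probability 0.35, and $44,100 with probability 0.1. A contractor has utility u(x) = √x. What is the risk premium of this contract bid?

$5,209

E[u] = 0.45·√4900 + 0.1·√90000 + 0.35·√12100 + 0.1·√44100 = 0.45·70 + 0.1·300 + 0.35·110 + 0.1·210 = 121
CE = (121)² = 14641
Risk premium = EV − CE = 19850 − 14641 = 5209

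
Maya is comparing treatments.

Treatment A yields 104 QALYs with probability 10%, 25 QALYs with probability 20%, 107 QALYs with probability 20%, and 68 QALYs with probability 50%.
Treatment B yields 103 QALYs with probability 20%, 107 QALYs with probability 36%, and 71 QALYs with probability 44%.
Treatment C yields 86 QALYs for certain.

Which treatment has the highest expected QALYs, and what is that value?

Treatment B (90.36 QALYs)

Treatment A = 0.1 × 104 + 0.2 × 25 + 0.2 × 107 + 0.5 × 68 = 10.4 + 5 + 21.4 + 34 = 70.8
Treatment B = 0.2 × 103 + 0.36 × 107 + 0.44 × 71 = 20.6 + 38.52 + 31.24 = 90.36
Treatment C: 86 (certain)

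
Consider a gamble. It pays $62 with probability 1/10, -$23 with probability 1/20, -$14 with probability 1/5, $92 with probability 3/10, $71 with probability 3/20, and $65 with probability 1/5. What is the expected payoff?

EV = 1/10 × 62 + 1/20 × (-23) + 1/5 × (-14) + 3/10 × 92 + 3/20 × 71 + 1/5 × 65 = 6.2 − 1.15 − 2.8 + 27.6 + 10.65 + 13 = 53.5

$53.50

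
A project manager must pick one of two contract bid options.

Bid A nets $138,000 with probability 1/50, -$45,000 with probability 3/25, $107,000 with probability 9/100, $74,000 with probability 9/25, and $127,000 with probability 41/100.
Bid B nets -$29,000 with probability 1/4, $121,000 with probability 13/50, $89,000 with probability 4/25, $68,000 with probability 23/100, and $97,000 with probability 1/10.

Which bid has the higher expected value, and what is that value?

Bid A ($85,700)

Bid A = 1/50 × 138000 + 3/25 × (-45000) + 9/100 × 107000 + 9/25 × 74000 + 41/100 × 127000 = 2760 − 5400 + 9630 + 26640 + 52070 = 85700
Bid B = 1/4 × (-29000) + 13/50 × 121000 + 4/25 × 89000 + 23/100 × 68000 + 1/10 × 97000 = -7250 + 31460 + 14240 + 15640 + 9700 = 63790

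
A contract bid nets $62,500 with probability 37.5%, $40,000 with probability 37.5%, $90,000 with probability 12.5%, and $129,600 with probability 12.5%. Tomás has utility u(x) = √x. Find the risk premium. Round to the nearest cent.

E[u] = 0.375·√62500 + 0.375·√40000 + 0.125·√90000 + 0.125·√129600 = 0.375·250 + 0.375·200 + 0.125·300 + 0.125·360 = 251.25
CE = (251.25)² = 63126.5625
Risk premium = EV − CE = 65887.5 − 63126.5625 = 2760.9375

$2,760.94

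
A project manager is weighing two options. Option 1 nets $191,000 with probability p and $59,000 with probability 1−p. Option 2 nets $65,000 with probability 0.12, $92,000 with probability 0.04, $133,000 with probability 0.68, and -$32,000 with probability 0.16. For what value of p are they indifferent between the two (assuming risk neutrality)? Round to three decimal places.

EV(Option 2) = 0.12 × 65000 + 0.04 × 92000 + 0.68 × 133000 + 0.16 × (-32000) = 7800 + 3680 + 90440 − 5120 = 96800
p·191000 + (1−p)·59000 = 96800
132000p + 59000 = 96800
p = (96800 − 59000) / 132000

p = 0.286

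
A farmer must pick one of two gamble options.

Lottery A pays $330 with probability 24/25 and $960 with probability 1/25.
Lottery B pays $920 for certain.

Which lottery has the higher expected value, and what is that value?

Lottery A = 24/25 × 330 + 1/25 × 960 = 316.8 + 38.4 = 355.2
Lottery B: 920 (certain)

Lottery B ($920)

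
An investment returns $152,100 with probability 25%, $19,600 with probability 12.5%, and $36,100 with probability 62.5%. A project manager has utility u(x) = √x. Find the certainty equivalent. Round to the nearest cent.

$54,639.06

E[u] = 0.25·√152100 + 0.125·√19600 + 0.625·√36100 = 0.25·390 + 0.125·140 + 0.625·190 = 233.75
CE = (233.75)² = 54639.0625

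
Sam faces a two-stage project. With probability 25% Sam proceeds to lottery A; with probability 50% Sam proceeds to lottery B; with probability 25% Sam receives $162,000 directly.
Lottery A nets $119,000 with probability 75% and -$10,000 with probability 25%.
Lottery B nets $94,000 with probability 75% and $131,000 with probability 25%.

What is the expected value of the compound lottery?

EV(A) = 0.75 × 119000 + 0.25 × (-10000) = 89250 − 2500 = 86750
EV(B) = 0.75 × 94000 + 0.25 × 131000 = 70500 + 32750 = 103250
Branch C: 162000 (certain)
Overall = 0.25 × 86750 + 0.5 × 103250 + 0.25 × 162000 = 21687.5 + 51625 + 40500 = 113812.5

$113,812.50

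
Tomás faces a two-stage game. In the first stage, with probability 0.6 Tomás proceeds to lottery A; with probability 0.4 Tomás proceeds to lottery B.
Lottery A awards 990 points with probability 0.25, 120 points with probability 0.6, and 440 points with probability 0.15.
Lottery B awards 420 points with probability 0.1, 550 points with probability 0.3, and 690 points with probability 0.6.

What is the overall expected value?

EV(A) = 0.25 × 990 + 0.6 × 120 + 0.15 × 440 = 247.5 + 72 + 66 = 385.5
EV(B) = 0.1 × 420 + 0.3 × 550 + 0.6 × 690 = 42 + 165 + 414 = 621
Overall = 0.6 × 385.5 + 0.4 × 621 = 231.3 + 248.4 = 479.7

479.7 points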